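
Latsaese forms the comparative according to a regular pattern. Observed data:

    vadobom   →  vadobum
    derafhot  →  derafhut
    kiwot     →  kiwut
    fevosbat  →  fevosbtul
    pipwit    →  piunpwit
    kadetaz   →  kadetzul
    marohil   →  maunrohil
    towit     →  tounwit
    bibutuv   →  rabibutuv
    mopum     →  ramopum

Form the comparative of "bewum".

rabewum

derafhot and fevosbat both end in -t yet inflect differently (derafhut, fevosbtul), so the final letter is not what conditions the rule; the last vowel is.
"bewum" has last vowel 'u'. The stems whose last vowel is 'u' (bibutuv → rabibutuv, mopum → ramopum) add the prefix ra-.
So bewum → rabewum.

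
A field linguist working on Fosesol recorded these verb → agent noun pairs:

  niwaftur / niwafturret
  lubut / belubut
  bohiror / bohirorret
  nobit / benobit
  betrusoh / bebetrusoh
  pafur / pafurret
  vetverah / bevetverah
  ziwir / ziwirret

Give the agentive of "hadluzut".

behadluzut

bohiror and betrusoh both have last vowel 'o' yet inflect differently (bohirorret, bebetrusoh), so the last vowel is not what conditions the rule; the final letter is.
"hadluzut" ends in -t. The stems ending in -t (lubut → belubut, nobit → benobit) add the prefix be-.
The other pattern: stems ending in -r double the final consonant and add -et.
So hadluzut → behadluzut.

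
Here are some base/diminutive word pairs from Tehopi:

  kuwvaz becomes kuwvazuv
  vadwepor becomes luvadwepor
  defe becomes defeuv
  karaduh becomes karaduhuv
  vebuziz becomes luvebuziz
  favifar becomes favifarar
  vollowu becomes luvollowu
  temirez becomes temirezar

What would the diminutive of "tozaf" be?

vebuziz and kuwvaz both end in -z yet inflect differently (luvebuziz, kuwvazuv), so the final letter is not what conditions the rule; the first letter is.
"tozaf" begins with t-. The one such stem in the data (temirez → temirezar) adds -ar, so the same rule applies.
So tozaf → tozafar.

tozafar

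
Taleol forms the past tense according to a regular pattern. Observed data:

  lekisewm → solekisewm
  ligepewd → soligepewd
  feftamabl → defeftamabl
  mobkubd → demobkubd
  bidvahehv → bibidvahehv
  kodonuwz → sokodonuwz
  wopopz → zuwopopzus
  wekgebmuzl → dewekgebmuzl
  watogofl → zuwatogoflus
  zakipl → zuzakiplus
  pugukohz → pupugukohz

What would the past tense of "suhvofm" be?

"suhvofm" has second-to-last letter 'f'. The one such stem in the data (watogofl → zuwatogoflus) adds zu- … -us around the stem, so the same rule applies.
The other patterns: stems whose second-to-last letter is 'b' or 'z' add the prefix de-; stems whose second-to-last letter is 'h' repeat the first consonant+vowel as a prefix; stems whose second-to-last letter is 'w' add the prefix so-.
So suhvofm → zusuhvofmus.

zusuhvofmus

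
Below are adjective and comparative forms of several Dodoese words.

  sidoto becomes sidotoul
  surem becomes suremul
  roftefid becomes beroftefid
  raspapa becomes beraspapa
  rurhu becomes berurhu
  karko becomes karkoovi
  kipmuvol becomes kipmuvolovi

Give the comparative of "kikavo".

sidoto and karko both end in -o yet inflect differently (sidotoul, karkoovi), so the final letter is not what conditions the rule; the first letter is.
"kikavo" begins with k-. The stems beginning with k- (karko → karkoovi, kipmuvol → kipmuvolovi) add -ovi.
The other patterns: stems beginning with s- add -ul; stems beginning with r- add the prefix be-.
So kikavo → kikavoovi.

kikavoovi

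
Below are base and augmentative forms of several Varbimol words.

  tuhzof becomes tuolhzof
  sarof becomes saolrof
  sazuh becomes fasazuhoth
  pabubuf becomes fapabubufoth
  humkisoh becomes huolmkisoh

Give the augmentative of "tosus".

pabubuf and sarof both end in -f yet inflect differently (fapabubufoth, saolrof), so the final letter is not what conditions the rule; the last vowel is.
"tosus" has last vowel 'u'. The stems whose last vowel is 'u' (pabubuf → fapabubufoth, sazuh → fasazuhoth) add fa- … -oth around the stem.
So tosus → fatosusoth.

fatosusoth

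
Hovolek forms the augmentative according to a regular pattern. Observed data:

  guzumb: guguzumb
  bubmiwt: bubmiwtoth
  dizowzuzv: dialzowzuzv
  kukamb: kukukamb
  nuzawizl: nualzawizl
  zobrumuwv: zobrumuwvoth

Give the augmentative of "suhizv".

sualhizv

dizowzuzv and zobrumuwv both end in -v yet inflect differently (dialzowzuzv, zobrumuwvoth), so the final letter is not what conditions the rule; the second-to-last letter is.
"suhizv" has second-to-last letter 'z'. The stems whose second-to-last letter is 'z' (dizowzuzv → dialzowzuzv, nuzawizl → nualzawizl) insert -al- after the first vowel.
The other patterns: stems whose second-to-last letter is 'w' add -oth; stems whose second-to-last letter is 'm' repeat the first consonant+vowel as a prefix.
So suhizv → sualhizv.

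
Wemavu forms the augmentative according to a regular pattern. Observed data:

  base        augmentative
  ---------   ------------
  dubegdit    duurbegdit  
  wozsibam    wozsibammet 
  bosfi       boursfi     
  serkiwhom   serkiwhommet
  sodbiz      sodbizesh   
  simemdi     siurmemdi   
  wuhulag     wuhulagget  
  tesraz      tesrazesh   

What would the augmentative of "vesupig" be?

wuhulag and tesraz both have last vowel 'a' yet inflect differently (wuhulagget, tesrazesh), so the last vowel is not what conditions the rule; the final letter is.
"vesupig" ends in -g. The one such stem in the data (wuhulag → wuhulagget) doubles the final consonant and adds -et (as do serkiwhom, wozsibam), so the same rule applies.
The other patterns: stems ending in -z add -esh; stems ending in -i or -t insert -ur- after the first vowel.
So vesupig → vesupigget.

vesupigget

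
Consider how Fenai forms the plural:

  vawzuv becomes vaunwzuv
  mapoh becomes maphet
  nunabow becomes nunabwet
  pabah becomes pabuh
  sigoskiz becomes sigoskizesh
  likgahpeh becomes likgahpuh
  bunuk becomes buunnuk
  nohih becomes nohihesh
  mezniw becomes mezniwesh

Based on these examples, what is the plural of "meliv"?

"meliv" has last vowel 'i'. The stems whose last vowel is 'i' (mezniw → mezniwesh, nohih → nohihesh, sigoskiz → sigoskizesh) add -esh.
The other patterns: stems whose last vowel is 'a' or 'e' change the last vowel to 'u'; stems whose last vowel is 'u' insert -un- after the first vowel; stems whose last vowel is 'o' delete the last vowel and add -et.
So meliv → melivesh.

melivesh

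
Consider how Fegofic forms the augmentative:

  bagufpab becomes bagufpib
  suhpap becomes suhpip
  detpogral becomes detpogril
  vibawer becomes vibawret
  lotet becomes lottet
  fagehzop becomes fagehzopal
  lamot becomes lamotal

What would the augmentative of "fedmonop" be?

fedmonopal

suhpap and fagehzop both end in -p yet inflect differently (suhpip, fagehzopal), so the final letter is not what conditions the rule; the last vowel is.
"fedmonop" has last vowel 'o'. The stems whose last vowel is 'o' (fagehzop → fagehzopal, lamot → lamotal) add -al.
So fedmonop → fedmonopal.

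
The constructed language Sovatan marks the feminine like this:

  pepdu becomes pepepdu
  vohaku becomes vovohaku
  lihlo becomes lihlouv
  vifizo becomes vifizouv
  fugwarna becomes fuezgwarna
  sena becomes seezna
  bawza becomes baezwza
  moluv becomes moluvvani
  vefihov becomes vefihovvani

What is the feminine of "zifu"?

zizifu

"zifu" ends in -u. The stems ending in -u (pepdu → pepepdu, vohaku → vovohaku) repeat the first consonant+vowel as a prefix.
The other patterns: stems ending in -o add -uv; stems ending in -a insert -ez- after the first vowel; stems ending in -v double the final consonant and add -ani.
So zifu → zizifu.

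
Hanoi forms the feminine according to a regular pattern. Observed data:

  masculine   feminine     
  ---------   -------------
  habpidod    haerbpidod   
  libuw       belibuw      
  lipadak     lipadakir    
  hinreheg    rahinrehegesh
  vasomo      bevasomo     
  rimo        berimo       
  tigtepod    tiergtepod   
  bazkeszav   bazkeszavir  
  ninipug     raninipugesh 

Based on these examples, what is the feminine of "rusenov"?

libuw and ninipug both have last vowel 'u' yet inflect differently (belibuw, raninipugesh), so the last vowel is not what conditions the rule; the final letter is.
"rusenov" ends in -v. The one such stem in the data (bazkeszav → bazkeszavir) adds -ir, so the same rule applies.
The other patterns: stems ending in -o or -w add the prefix be-; stems ending in -g add ra- … -esh around the stem; stems ending in -d insert -er- after the first vowel.
So rusenov → rusenovir.

rusenovir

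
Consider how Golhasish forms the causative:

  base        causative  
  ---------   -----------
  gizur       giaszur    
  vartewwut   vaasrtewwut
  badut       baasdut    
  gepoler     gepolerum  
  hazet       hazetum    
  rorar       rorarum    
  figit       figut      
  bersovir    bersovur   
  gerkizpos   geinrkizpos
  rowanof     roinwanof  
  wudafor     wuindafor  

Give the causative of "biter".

biterum

gizur and gepoler both end in -r yet inflect differently (giaszur, gepolerum), so the final letter is not what conditions the rule; the last vowel is.
"biter" has last vowel 'e'. The stems whose last vowel is 'e' (gepoler → gepolerum, hazet → hazetum) add -um.
The other patterns: stems whose last vowel is 'u' insert -as- after the first vowel; stems whose last vowel is 'i' change the last vowel to 'u'; stems whose last vowel is 'o' insert -in- after the first vowel.
So biter → biterum.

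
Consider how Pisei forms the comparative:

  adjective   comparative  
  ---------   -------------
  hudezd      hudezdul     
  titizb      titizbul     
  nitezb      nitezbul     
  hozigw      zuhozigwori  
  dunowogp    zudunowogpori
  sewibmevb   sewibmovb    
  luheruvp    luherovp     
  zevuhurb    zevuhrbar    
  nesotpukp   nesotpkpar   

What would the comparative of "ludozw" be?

"ludozw" has second-to-last letter 'z'. The stems whose second-to-last letter is 'z' (hudezd → hudezdul, titizb → titizbul, nitezb → nitezbul) add -ul.
So ludozw → ludozwul.

ludozwul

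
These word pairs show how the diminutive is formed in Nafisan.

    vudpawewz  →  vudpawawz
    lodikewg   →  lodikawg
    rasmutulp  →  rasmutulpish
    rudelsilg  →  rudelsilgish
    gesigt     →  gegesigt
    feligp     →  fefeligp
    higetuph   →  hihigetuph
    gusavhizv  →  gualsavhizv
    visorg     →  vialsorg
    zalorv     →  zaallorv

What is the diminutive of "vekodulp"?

"vekodulp" has second-to-last letter 'l'. The stems whose second-to-last letter is 'l' (rasmutulp → rasmutulpish, rudelsilg → rudelsilgish) add -ish.
So vekodulp → vekodulpish.

vekodulpish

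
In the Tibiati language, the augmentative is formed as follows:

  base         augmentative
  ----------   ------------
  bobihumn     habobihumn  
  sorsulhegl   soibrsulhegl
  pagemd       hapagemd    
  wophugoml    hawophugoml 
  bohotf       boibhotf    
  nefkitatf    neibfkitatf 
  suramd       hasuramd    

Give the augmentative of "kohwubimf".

hakohwubimf

"kohwubimf" has second-to-last letter 'm'. The stems whose second-to-last letter is 'm' (wophugoml → hawophugoml, pagemd → hapagemd, suramd → hasuramd) add the prefix ha-.
The other pattern: stems whose second-to-last letter is 'g' or 't' insert -ib- after the first vowel.
So kohwubimf → hakohwubimf.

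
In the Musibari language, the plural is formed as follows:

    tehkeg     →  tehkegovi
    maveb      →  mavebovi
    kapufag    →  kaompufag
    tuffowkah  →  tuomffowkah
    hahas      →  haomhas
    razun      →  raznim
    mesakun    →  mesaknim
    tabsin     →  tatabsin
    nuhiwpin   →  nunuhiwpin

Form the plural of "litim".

lilitim

"litim" has last vowel 'i'. The stems whose last vowel is 'i' (tabsin → tatabsin, nuhiwpin → nunuhiwpin) repeat the first consonant+vowel as a prefix.
So litim → lilitim.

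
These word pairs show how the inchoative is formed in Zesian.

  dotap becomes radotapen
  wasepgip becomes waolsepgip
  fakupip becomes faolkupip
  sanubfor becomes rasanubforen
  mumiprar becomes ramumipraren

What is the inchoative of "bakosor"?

dotap and fakupip both end in -p yet inflect differently (radotapen, faolkupip), so the final letter is not what conditions the rule; the last vowel is.
"bakosor" has last vowel 'o'. The one such stem in the data (sanubfor → rasanubforen) adds ra- … -en around the stem, so the same rule applies.
The other pattern: stems whose last vowel is 'i' insert -ol- after the first vowel.
So bakosor → rabakosoren.

rabakosoren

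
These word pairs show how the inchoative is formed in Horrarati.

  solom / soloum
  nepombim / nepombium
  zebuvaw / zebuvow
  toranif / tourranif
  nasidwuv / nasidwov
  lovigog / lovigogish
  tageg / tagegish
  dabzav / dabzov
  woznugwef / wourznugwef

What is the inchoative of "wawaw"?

wawow

nepombim and toranif both have last vowel 'i' yet inflect differently (nepombium, tourranif), so the last vowel is not what conditions the rule; the final letter is.
"wawaw" ends in -w. The one such stem in the data (zebuvaw → zebuvow) changes the last vowel to 'o' (as do nasidwuv, dabzav), so the same rule applies.
The other patterns: stems ending in -m drop the final letter and add -um; stems ending in -f insert -ur- after the first vowel; stems ending in -g add -ish.
So wawaw → wawow.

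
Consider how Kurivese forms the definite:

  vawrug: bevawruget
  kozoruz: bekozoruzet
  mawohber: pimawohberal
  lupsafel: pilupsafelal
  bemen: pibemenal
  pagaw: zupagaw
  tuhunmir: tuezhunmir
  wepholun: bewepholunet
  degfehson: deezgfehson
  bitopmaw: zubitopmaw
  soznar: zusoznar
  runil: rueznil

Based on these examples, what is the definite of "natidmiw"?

naeztidmiw

soznar and tuhunmir both end in -r yet inflect differently (zusoznar, tuezhunmir), so the final letter is not what conditions the rule; the last vowel is.
"natidmiw" has last vowel 'i'. The stems whose last vowel is 'i' (runil → rueznil, tuhunmir → tuezhunmir) insert -ez- after the first vowel.
The other patterns: stems whose last vowel is 'a' add the prefix zu-; stems whose last vowel is 'e' add pi- … -al around the stem; stems whose last vowel is 'u' add be- … -et around the stem.
So natidmiw → naeztidmiw.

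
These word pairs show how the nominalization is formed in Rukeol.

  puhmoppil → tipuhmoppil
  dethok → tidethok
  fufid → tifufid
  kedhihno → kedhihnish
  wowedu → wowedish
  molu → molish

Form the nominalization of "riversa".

riversish

"riversa" ends in a vowel. The stems ending in a vowel (kedhihno → kedhihnish, wowedu → wowedish, molu → molish) drop the final letter and add -ish.
So riversa → riversish.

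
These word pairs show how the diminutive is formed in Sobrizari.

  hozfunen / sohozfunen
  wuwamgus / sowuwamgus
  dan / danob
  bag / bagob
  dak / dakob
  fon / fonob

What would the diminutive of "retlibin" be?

hozfunen and dan both end in -n yet inflect differently (sohozfunen, danob), so the final letter is not what conditions the rule; the number of vowels is.
"retlibin" has 3 vowels. The stems with 3 vowels (hozfunen → sohozfunen, wuwamgus → sowuwamgus) add the prefix so-.
So retlibin → soretlibin.

soretlibin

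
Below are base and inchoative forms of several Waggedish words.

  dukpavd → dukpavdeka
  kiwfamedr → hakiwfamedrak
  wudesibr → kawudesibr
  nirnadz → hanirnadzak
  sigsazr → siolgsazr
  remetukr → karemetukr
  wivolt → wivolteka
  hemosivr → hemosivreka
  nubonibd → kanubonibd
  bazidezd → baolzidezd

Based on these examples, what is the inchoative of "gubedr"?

remetukr and sigsazr both end in -r yet inflect differently (karemetukr, siolgsazr), so the final letter is not what conditions the rule; the second-to-last letter is.
"gubedr" has second-to-last letter 'd'. The stems whose second-to-last letter is 'd' (kiwfamedr → hakiwfamedrak, nirnadz → hanirnadzak) add ha- … -ak around the stem.
So gubedr → hagubedrak.

hagubedrak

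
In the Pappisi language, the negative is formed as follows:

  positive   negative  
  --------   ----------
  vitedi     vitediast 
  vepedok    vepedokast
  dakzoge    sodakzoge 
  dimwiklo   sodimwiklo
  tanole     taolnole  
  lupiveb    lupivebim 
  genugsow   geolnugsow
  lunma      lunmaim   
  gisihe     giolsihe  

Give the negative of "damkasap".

sodamkasap

tanole and dakzoge both end in -e yet inflect differently (taolnole, sodakzoge), so the final letter is not what conditions the rule; the first letter is.
"damkasap" begins with d-. The stems beginning with d- (dakzoge → sodakzoge, dimwiklo → sodimwiklo) add the prefix so-.
So damkasap → sodamkasap.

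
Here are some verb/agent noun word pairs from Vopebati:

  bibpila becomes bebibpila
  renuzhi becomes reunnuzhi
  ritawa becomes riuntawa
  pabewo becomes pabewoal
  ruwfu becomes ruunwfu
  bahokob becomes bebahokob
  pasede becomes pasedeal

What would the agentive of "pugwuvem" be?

ritawa and bibpila both end in -a yet inflect differently (riuntawa, bebibpila), so the final letter is not what conditions the rule; the first letter is.
"pugwuvem" begins with p-. The stems beginning with p- (pabewo → pabewoal, pasede → pasedeal) add -al.
So pugwuvem → pugwuvemal.

pugwuvemal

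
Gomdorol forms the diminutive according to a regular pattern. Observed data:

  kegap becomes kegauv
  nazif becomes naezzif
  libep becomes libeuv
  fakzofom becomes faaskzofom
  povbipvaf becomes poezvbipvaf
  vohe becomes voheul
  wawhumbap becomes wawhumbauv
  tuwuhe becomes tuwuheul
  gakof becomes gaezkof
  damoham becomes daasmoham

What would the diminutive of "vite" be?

"vite" ends in -e. The stems ending in -e (tuwuhe → tuwuheul, vohe → voheul) add -ul.
So vite → viteul.

viteul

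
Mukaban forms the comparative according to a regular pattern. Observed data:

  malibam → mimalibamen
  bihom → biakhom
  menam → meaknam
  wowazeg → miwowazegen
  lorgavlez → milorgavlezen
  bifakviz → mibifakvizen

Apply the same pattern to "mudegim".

malibam and bihom both end in -m yet inflect differently (mimalibamen, biakhom), so the final letter is not what conditions the rule; the number of vowels is.
"mudegim" has 3 vowels. The stems with 3 vowels (lorgavlez → milorgavlezen, bifakviz → mibifakvizen, malibam → mimalibamen) add mi- … -en around the stem.
The other pattern: stems with 2 vowels insert -ak- after the first vowel.
So mudegim → mimudegimen.

mimudegimen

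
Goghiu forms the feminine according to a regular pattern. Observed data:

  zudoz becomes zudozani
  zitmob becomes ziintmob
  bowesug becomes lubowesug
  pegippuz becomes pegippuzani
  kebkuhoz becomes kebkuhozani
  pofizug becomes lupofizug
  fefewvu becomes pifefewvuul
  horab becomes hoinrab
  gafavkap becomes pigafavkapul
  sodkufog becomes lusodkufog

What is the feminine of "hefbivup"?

pegippuz and fefewvu both have last vowel 'u' yet inflect differently (pegippuzani, pifefewvuul), so the last vowel is not what conditions the rule; the final letter is.
"hefbivup" ends in -p. The one such stem in the data (gafavkap → pigafavkapul) adds pi- … -ul around the stem, so the same rule applies.
The other patterns: stems ending in -z add -ani; stems ending in -g add the prefix lu-; stems ending in -b insert -in- after the first vowel.
So hefbivup → pihefbivupul.

pihefbivupul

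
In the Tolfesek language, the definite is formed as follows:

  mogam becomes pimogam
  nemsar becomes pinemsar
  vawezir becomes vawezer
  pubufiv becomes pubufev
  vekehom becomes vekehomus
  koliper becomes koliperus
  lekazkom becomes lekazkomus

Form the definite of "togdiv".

togdev

"togdiv" has last vowel 'i'. The stems whose last vowel is 'i' (vawezir → vawezer, pubufiv → pubufev) change the last vowel to 'e'.
So togdiv → togdev.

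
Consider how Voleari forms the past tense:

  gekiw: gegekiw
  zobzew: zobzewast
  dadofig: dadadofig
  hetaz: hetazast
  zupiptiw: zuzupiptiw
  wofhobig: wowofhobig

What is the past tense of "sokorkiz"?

sosokorkiz

gekiw and zobzew both end in -w yet inflect differently (gegekiw, zobzewast), so the final letter is not what conditions the rule; the last vowel is.
"sokorkiz" has last vowel 'i'. The stems whose last vowel is 'i' (dadofig → dadadofig, gekiw → gegekiw, wofhobig → wowofhobig) repeat the first consonant+vowel as a prefix.
So sokorkiz → sosokorkiz.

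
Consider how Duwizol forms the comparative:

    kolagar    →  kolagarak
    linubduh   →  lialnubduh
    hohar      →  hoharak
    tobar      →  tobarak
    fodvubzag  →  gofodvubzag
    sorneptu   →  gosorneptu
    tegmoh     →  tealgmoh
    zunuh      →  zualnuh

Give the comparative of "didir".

didirak

kolagar and fodvubzag both have last vowel 'a' yet inflect differently (kolagarak, gofodvubzag), so the last vowel is not what conditions the rule; the final letter is.
"didir" ends in -r. The stems ending in -r (kolagar → kolagarak, tobar → tobarak, hohar → hoharak) add -ak.
The other patterns: stems ending in -h insert -al- after the first vowel; stems ending in -g or -u add the prefix go-.
So didir → didirak.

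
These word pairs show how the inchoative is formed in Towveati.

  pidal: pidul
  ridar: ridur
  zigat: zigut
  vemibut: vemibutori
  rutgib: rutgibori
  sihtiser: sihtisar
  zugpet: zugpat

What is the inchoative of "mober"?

mobar

zigat and vemibut both end in -t yet inflect differently (zigut, vemibutori), so the final letter is not what conditions the rule; the last vowel is.
"mober" has last vowel 'e'. The stems whose last vowel is 'e' (sihtiser → sihtisar, zugpet → zugpat) change the last vowel to 'a'.
So mober → mobar.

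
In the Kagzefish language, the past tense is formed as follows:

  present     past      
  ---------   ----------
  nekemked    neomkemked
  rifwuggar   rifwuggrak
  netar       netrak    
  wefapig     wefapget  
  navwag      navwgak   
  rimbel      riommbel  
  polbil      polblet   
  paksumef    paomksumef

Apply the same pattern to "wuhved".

wuomhved

rimbel and polbil both end in -l yet inflect differently (riommbel, polblet), so the final letter is not what conditions the rule; the last vowel is.
"wuhved" has last vowel 'e'. The stems whose last vowel is 'e' (paksumef → paomksumef, rimbel → riommbel, nekemked → neomkemked) insert -om- after the first vowel.
So wuhved → wuomhved.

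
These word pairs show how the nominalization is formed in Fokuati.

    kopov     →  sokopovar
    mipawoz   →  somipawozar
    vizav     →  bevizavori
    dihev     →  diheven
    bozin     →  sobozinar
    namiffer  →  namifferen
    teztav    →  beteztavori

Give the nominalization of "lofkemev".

lofkemeven

"lofkemev" has last vowel 'e'. The stems whose last vowel is 'e' (namiffer → namifferen, dihev → diheven) add -en.
So lofkemev → lofkemeven.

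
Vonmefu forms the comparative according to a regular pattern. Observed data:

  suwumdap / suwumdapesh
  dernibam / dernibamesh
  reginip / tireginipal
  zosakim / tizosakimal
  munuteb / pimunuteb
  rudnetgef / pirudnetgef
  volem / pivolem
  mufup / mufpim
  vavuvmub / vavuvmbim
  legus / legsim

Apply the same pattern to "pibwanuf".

"pibwanuf" has last vowel 'u'. The stems whose last vowel is 'u' (mufup → mufpim, vavuvmub → vavuvmbim, legus → legsim) delete the last vowel and add -im.
The other patterns: stems whose last vowel is 'a' add -esh; stems whose last vowel is 'i' add ti- … -al around the stem; stems whose last vowel is 'e' add the prefix pi-.
So pibwanuf → pibwanfim.

pibwanfim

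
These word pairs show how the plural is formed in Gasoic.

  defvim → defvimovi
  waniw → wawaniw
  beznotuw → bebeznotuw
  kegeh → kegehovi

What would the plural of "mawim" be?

"mawim" ends in -m. The one such stem in the data (defvim → defvimovi) adds -ovi, so the same rule applies.
So mawim → mawimovi.

mawimovi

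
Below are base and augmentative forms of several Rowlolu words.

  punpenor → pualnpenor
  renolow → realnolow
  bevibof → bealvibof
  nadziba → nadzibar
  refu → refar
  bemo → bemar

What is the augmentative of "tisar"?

"tisar" ends in a consonant. The stems ending in a consonant (punpenor → pualnpenor, renolow → realnolow, bevibof → bealvibof) insert -al- after the first vowel.
The other pattern: stems ending in a vowel drop the final letter and add -ar.
So tisar → tialsar.

tialsar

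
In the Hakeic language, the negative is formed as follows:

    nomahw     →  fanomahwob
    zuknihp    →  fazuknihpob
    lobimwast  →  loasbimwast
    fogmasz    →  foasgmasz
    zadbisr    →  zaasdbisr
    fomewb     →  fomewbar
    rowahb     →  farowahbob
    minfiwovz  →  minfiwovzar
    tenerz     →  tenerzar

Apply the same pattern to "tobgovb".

"tobgovb" has second-to-last letter 'v'. The one such stem in the data (minfiwovz → minfiwovzar) adds -ar, so the same rule applies.
So tobgovb → tobgovbar.

tobgovbar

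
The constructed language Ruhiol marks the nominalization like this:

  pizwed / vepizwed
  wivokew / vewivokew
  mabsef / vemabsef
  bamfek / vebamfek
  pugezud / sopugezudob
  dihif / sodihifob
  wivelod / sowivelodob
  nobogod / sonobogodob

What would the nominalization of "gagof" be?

sogagofob

pizwed and pugezud both end in -d yet inflect differently (vepizwed, sopugezudob), so the final letter is not what conditions the rule; the last vowel is.
"gagof" has last vowel 'o'. The stems whose last vowel is 'o' (wivelod → sowivelodob, nobogod → sonobogodob) add so- … -ob around the stem.
The other pattern: stems whose last vowel is 'e' add the prefix ve-.
So gagof → sogagofob.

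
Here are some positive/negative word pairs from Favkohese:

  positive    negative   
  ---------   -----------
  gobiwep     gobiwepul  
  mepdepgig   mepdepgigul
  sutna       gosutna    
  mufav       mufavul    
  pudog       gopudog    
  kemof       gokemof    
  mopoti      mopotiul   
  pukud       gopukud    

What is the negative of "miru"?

mepdepgig and pudog both end in -g yet inflect differently (mepdepgigul, gopudog), so the final letter is not what conditions the rule; the first letter is.
"miru" begins with m-. The stems beginning with m- (mepdepgig → mepdepgigul, mopoti → mopotiul, mufav → mufavul) add -ul.
The other pattern: stems beginning with k-, p- or s- add the prefix go-.
So miru → miruul.

miruul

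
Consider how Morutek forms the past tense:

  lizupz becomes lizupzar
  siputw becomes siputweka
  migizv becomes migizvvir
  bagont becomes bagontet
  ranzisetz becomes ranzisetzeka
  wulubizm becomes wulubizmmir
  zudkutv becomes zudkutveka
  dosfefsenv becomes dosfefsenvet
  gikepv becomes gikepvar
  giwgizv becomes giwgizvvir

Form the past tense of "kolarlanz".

kolarlanzet

dosfefsenv and zudkutv both end in -v yet inflect differently (dosfefsenvet, zudkutveka), so the final letter is not what conditions the rule; the second-to-last letter is.
"kolarlanz" has second-to-last letter 'n'. The stems whose second-to-last letter is 'n' (dosfefsenv → dosfefsenvet, bagont → bagontet) add -et.
So kolarlanz → kolarlanzet.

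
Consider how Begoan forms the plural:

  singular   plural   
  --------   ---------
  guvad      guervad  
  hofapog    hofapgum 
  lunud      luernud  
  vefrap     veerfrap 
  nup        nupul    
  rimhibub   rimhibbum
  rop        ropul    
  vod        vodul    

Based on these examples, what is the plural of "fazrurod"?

fazrurdum

"fazrurod" has 3 vowels. The stems with 3 vowels (rimhibub → rimhibbum, hofapog → hofapgum) delete the last vowel and add -um.
So fazrurod → fazrurdum.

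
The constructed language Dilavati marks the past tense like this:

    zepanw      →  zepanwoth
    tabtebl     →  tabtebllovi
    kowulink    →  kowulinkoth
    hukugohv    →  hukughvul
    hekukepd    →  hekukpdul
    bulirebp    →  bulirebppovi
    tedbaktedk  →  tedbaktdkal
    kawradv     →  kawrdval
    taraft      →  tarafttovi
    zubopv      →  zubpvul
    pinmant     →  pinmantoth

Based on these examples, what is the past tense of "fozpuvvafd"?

hukugohv and kawradv both end in -v yet inflect differently (hukughvul, kawrdval), so the final letter is not what conditions the rule; the second-to-last letter is.
"fozpuvvafd" has second-to-last letter 'f'. The one such stem in the data (taraft → tarafttovi) doubles the final consonant and adds -ovi (as do tabtebl, bulirebp), so the same rule applies.
So fozpuvvafd → fozpuvvafddovi.

fozpuvvafddovi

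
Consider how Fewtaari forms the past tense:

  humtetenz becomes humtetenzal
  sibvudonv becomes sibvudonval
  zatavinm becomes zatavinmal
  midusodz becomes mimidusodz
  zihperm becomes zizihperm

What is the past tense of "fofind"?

humtetenz and midusodz both end in -z yet inflect differently (humtetenzal, mimidusodz), so the final letter is not what conditions the rule; the second-to-last letter is.
"fofind" has second-to-last letter 'n'. The stems whose second-to-last letter is 'n' (humtetenz → humtetenzal, sibvudonv → sibvudonval, zatavinm → zatavinmal) add -al.
The other pattern: stems whose second-to-last letter is 'd' or 'r' repeat the first consonant+vowel as a prefix.
So fofind → fofindal.

fofindal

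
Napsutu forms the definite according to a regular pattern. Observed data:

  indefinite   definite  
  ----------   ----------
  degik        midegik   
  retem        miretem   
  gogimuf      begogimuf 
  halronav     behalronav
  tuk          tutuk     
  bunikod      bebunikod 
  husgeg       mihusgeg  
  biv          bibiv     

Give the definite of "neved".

"neved" has 2 vowels. The stems with 2 vowels (husgeg → mihusgeg, degik → midegik, retem → miretem) add the prefix mi-.
So neved → mineved.

mineved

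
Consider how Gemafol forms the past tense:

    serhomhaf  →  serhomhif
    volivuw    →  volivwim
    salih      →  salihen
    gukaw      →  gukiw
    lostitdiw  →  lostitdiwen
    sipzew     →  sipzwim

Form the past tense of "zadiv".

zadiven

lostitdiw and gukaw both end in -w yet inflect differently (lostitdiwen, gukiw), so the final letter is not what conditions the rule; the last vowel is.
"zadiv" has last vowel 'i'. The stems whose last vowel is 'i' (lostitdiw → lostitdiwen, salih → salihen) add -en.
So zadiv → zadiven.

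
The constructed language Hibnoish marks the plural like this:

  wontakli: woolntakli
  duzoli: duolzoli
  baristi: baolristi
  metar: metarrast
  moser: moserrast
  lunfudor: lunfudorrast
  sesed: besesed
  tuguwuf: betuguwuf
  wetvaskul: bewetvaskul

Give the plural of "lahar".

moser and sesed both have last vowel 'e' yet inflect differently (moserrast, besesed), so the last vowel is not what conditions the rule; the final letter is.
"lahar" ends in -r. The stems ending in -r (metar → metarrast, moser → moserrast, lunfudor → lunfudorrast) double the final consonant and add -ast.
The other patterns: stems ending in -i insert -ol- after the first vowel; stems ending in -d, -f or -l add the prefix be-.
So lahar → laharrast.

laharrast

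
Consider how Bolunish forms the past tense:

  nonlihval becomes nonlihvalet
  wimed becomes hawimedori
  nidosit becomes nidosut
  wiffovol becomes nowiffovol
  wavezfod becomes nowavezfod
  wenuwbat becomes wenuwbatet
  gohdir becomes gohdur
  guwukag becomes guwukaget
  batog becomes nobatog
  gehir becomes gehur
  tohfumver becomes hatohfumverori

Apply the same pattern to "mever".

hameverori

nidosit and wenuwbat both end in -t yet inflect differently (nidosut, wenuwbatet), so the final letter is not what conditions the rule; the last vowel is.
"mever" has last vowel 'e'. The stems whose last vowel is 'e' (wimed → hawimedori, tohfumver → hatohfumverori) add ha- … -ori around the stem.
The other patterns: stems whose last vowel is 'i' change the last vowel to 'u'; stems whose last vowel is 'a' add -et; stems whose last vowel is 'o' add the prefix no-.
So mever → hameverori.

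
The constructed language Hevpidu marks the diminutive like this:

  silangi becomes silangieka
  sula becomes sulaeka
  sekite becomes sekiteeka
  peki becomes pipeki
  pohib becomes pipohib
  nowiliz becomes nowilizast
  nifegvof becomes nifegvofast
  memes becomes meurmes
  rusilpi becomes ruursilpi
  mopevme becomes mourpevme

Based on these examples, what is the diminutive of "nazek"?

silangi and peki both end in -i yet inflect differently (silangieka, pipeki), so the final letter is not what conditions the rule; the first letter is.
"nazek" begins with n-. The stems beginning with n- (nowiliz → nowilizast, nifegvof → nifegvofast) add -ast.
The other patterns: stems beginning with s- add -eka; stems beginning with p- add the prefix pi-; stems beginning with m- or r- insert -ur- after the first vowel.
So nazek → nazekast.

nazekast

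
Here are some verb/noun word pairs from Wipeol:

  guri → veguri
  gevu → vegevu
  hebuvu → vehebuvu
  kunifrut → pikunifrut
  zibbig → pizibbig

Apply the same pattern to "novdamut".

pinovdamut

gevu and kunifrut both have last vowel 'u' yet inflect differently (vegevu, pikunifrut), so the last vowel is not what conditions the rule; whether the stem ends in a vowel or a consonant is.
"novdamut" ends in a consonant. The stems ending in a consonant (kunifrut → pikunifrut, zibbig → pizibbig) add the prefix pi-.
The other pattern: stems ending in a vowel add the prefix ve-.
So novdamut → pinovdamut.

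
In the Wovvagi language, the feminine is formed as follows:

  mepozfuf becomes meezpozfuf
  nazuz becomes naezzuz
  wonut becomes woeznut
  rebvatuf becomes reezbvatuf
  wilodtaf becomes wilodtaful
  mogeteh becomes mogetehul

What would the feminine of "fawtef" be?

fawteful

"fawtef" has last vowel 'e'. The one such stem in the data (mogeteh → mogetehul) adds -ul, so the same rule applies.
The other pattern: stems whose last vowel is 'u' insert -ez- after the first vowel.
So fawtef → fawteful.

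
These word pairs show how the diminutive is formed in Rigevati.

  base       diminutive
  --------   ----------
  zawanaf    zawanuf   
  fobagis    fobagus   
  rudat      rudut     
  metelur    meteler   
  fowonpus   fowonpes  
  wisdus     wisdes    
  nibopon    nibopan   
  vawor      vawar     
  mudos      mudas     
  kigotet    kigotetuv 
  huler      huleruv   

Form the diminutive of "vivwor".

vivwar

fobagis and fowonpus both end in -s yet inflect differently (fobagus, fowonpes), so the final letter is not what conditions the rule; the last vowel is.
"vivwor" has last vowel 'o'. The stems whose last vowel is 'o' (nibopon → nibopan, vawor → vawar, mudos → mudas) change the last vowel to 'a'.
The other patterns: stems whose last vowel is 'a' or 'i' change the last vowel to 'u'; stems whose last vowel is 'u' change the last vowel to 'e'; stems whose last vowel is 'e' add -uv.
So vivwor → vivwar.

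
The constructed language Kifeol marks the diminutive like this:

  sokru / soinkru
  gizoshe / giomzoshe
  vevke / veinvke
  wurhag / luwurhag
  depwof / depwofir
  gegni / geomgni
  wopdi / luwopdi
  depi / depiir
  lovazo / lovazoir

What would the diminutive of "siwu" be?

siinwu

"siwu" begins with s-. The one such stem in the data (sokru → soinkru) inserts -in- after the first vowel (as does vevke), so the same rule applies.
The other patterns: stems beginning with g- insert -om- after the first vowel; stems beginning with w- add the prefix lu-; stems beginning with d- or l- add -ir.
So siwu → siinwu.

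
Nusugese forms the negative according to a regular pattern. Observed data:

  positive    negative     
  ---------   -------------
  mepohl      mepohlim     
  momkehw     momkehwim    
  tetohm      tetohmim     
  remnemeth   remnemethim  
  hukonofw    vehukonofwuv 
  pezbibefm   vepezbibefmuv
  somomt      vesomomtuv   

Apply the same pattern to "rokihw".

rokihwim

momkehw and hukonofw both end in -w yet inflect differently (momkehwim, vehukonofwuv), so the final letter is not what conditions the rule; the second-to-last letter is.
"rokihw" has second-to-last letter 'h'. The stems whose second-to-last letter is 'h' (mepohl → mepohlim, momkehw → momkehwim, tetohm → tetohmim) add -im.
The other pattern: stems whose second-to-last letter is 'f' or 'm' add ve- … -uv around the stem.
So rokihw → rokihwim.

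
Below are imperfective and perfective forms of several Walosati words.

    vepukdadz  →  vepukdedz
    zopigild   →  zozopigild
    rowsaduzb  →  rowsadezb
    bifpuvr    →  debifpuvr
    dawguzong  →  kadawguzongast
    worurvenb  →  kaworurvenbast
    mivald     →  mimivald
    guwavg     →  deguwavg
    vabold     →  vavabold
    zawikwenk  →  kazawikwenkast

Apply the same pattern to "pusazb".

pusezb

"pusazb" has second-to-last letter 'z'. The one such stem in the data (rowsaduzb → rowsadezb) changes the last vowel to 'e' (as does vepukdadz), so the same rule applies.
So pusazb → pusezb.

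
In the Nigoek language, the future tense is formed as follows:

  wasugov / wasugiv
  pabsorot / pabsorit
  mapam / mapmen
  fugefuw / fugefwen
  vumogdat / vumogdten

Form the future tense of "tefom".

pabsorot and vumogdat both end in -t yet inflect differently (pabsorit, vumogdten), so the final letter is not what conditions the rule; the last vowel is.
"tefom" has last vowel 'o'. The stems whose last vowel is 'o' (wasugov → wasugiv, pabsorot → pabsorit) change the last vowel to 'i'.
So tefom → tefim.

tefim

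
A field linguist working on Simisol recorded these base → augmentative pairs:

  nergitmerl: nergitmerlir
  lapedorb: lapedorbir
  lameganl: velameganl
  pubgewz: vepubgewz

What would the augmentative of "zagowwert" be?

zagowwertir

nergitmerl and lameganl both end in -l yet inflect differently (nergitmerlir, velameganl), so the final letter is not what conditions the rule; the second-to-last letter is.
"zagowwert" has second-to-last letter 'r'. The stems whose second-to-last letter is 'r' (nergitmerl → nergitmerlir, lapedorb → lapedorbir) add -ir.
The other pattern: stems whose second-to-last letter is 'n' or 'w' add the prefix ve-.
So zagowwert → zagowwertir.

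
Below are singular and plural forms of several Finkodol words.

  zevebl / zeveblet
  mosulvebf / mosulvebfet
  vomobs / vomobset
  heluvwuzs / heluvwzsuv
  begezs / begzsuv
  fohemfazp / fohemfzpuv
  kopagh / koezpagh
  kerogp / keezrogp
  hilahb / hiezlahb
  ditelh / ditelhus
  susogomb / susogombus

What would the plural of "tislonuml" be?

tislonumlus

vomobs and heluvwuzs both end in -s yet inflect differently (vomobset, heluvwzsuv), so the final letter is not what conditions the rule; the second-to-last letter is.
"tislonuml" has second-to-last letter 'm'. The one such stem in the data (susogomb → susogombus) adds -us, so the same rule applies.
The other patterns: stems whose second-to-last letter is 'b' add -et; stems whose second-to-last letter is 'z' delete the last vowel and add -uv; stems whose second-to-last letter is 'g' or 'h' insert -ez- after the first vowel.
So tislonuml → tislonumlus.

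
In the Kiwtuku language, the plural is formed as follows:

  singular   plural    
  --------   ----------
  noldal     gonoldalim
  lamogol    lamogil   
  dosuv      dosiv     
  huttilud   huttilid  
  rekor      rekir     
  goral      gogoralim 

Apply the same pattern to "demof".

noldal and lamogol both end in -l yet inflect differently (gonoldalim, lamogil), so the final letter is not what conditions the rule; the last vowel is.
"demof" has last vowel 'o'. The stems whose last vowel is 'o' (lamogol → lamogil, rekor → rekir) change the last vowel to 'i'.
So demof → demif.

demif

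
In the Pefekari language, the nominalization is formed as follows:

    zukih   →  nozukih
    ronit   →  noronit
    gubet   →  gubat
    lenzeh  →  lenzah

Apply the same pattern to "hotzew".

hotzaw

gubet and ronit both end in -t yet inflect differently (gubat, noronit), so the final letter is not what conditions the rule; the last vowel is.
"hotzew" has last vowel 'e'. The stems whose last vowel is 'e' (lenzeh → lenzah, gubet → gubat) change the last vowel to 'a'.
So hotzew → hotzaw.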